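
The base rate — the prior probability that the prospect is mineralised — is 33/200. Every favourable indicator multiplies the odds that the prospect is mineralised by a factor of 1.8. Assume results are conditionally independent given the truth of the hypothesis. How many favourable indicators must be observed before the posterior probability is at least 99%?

11

Prior odds: 0.165 ÷ 0.835 = 33/167.
Likelihood ratio per favourable indicator = 1.8.
Target odds: 0.99 ÷ 0.01 = 99.
Require 1.8ⁿ ≥ 99 ÷ (33/167) = 501.
1.8¹⁰ ≈357.047 falls short of 501 but 1.8¹¹ ≈642.684 reaches it, so n = 11.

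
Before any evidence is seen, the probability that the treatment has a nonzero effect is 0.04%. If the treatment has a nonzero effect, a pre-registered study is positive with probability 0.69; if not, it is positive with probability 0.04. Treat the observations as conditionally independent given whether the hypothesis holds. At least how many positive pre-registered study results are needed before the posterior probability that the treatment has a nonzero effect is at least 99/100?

Prior odds = 0.0004/0.9996 = 1/2499.
Likelihood ratio of a positive = 0.69/0.04 = 17.25.
Target posterior odds = 0.99/0.01 = 99.
Require 17.25ⁿ ≥ 99 ÷ (1/2499) = 247401.
17.25⁴ = 22667121/256 falls short of 247401 but 17.25⁵ ≈1.52737e+06 reaches it, so n = 5.

5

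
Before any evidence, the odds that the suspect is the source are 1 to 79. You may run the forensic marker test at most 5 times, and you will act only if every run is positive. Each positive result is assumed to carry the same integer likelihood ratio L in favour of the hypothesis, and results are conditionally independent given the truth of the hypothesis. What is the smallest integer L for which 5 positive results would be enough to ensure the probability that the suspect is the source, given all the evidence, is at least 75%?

3

Prior odds = 1/79.
Target odds = 0.75/0.25 = 3.
Need L⁵ ≥ 3 ÷ (1/79) = 237.
2⁵ = 32 < 237 ≤ 243 = 3⁵, so L = 3.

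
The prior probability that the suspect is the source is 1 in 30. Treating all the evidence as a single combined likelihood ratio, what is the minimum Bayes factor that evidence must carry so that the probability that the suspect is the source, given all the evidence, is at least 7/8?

203

Prior odds = (1/30)/(29/30) = 1/29.
Target odds = 0.875/0.125 = 7.
Required Bayes factor = 7 ÷ (1/29) = 203.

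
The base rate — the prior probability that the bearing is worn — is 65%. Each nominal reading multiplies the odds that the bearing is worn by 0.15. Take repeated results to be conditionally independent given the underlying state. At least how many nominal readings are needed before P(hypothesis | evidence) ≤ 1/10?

Prior odds = 0.65/0.35 = 13/7.
Likelihood ratio per nominal reading = 0.15.
Target posterior odds = 0.1/0.9 = 1/9.
Need (13/7) × 0.15ⁿ ≤ 1/9, i.e. 0.15ⁿ ≤ 7/117.
0.15¹ = 0.15 is still above 7/117 but 0.15² = 0.0225 is at or below it, so n = 2.

2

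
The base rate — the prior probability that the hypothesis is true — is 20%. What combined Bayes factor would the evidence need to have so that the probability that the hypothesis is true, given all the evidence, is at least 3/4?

Prior odds = 0.2/0.8 = 0.25.
Target odds = 0.75/0.25 = 3.
Required Bayes factor = 3 ÷ 0.25 = 12.

12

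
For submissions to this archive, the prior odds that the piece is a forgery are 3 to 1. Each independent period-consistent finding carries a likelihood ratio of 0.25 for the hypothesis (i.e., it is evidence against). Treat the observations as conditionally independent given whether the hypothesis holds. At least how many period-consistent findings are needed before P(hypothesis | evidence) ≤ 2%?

Prior odds = 3.
Likelihood ratio per period-consistent finding = 0.25.
Target posterior odds = 0.02/0.98 = 1/49.
Require 0.25ⁿ ≤ 1/49 ÷ 3 = 1/147.
0.25³ = 0.015625 is still above 1/147 but 0.25⁴ = 0.00390625 is at or below it, so n = 4.

4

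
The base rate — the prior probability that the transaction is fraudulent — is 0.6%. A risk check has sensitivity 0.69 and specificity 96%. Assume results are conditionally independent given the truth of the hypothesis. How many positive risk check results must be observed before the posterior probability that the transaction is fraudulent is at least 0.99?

4

Prior odds: 0.006 ÷ 0.994 = 3/497.
False-positive rate = 1 − 0.96 = 0.04; likelihood ratio of a positive = 0.69/0.04 = 17.25.
Target posterior odds = 0.99/0.01 = 99.
Need (3/497) × 17.25ⁿ ≥ 99, i.e. 17.25ⁿ ≥ 16401.
17.25³ = 5132.953125 falls short of 16401 but 17.25⁴ = 22667121/256 reaches it, so n = 4.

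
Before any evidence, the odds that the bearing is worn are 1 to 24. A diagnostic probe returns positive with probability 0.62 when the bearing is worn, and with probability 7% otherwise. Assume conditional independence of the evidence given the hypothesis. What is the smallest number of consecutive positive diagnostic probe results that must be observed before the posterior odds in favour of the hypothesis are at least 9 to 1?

3

Prior odds = 1/24.
Likelihood ratio of a positive result = 0.62/0.07 = 62/7.
Target odds = 9.
Require (62/7)ⁿ ≥ 9 ÷ (1/24) = 216.
(62/7)² = 3844/49 falls short of 216 but (62/7)³ = 238328/343 reaches it, so n = 3.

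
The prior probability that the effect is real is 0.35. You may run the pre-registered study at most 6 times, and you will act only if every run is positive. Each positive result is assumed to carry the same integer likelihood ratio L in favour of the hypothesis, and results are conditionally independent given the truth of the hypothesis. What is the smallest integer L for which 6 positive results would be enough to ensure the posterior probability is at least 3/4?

2

Prior odds = 0.35/0.65 = 7/13.
Target odds = 0.75/0.25 = 3.
Need L⁶ ≥ 3 ÷ (7/13) = 39/7.
1⁶ = 1 < 39/7 ≤ 64 = 2⁶, so L = 2.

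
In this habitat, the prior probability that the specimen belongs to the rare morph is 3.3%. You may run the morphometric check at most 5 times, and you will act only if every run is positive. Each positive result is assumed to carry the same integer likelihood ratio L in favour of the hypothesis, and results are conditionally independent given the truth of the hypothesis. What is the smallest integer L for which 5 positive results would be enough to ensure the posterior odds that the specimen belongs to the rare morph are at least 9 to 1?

Prior odds = 0.033/0.967 = 33/967.
Target odds = 9.
Need L⁵ ≥ 9 ÷ (33/967) = 2901/11.
3⁵ = 243 < 2901/11 ≤ 1024 = 4⁵, so L = 4.

4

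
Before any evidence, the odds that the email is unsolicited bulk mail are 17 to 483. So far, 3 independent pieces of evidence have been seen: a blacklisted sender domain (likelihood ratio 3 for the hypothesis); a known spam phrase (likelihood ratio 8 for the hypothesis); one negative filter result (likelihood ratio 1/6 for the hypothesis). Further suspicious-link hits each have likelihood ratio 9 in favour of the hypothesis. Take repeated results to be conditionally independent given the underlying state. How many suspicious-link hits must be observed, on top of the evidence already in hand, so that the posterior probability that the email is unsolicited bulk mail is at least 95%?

3

Prior odds = 17/483.
Combined Bayes factor of the evidence already in hand = 3 × 8 × (1/6) = 4.
Odds after that evidence = (17/483) × 4 = 68/483.
Target odds = 0.95/0.05 = 19.
Need 9ⁿ ≥ 19 ÷ (68/483) = 9177/68.
9² = 81 falls short of 9177/68 but 9³ = 729 reaches it, so n = 3.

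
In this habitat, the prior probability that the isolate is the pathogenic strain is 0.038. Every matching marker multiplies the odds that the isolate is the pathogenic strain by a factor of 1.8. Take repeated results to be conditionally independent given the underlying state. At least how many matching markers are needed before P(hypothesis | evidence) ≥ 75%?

8

Prior odds = 0.038/0.962 = 19/481.
Likelihood ratio per matching marker = 1.8.
Target posterior odds = 0.75/0.25 = 3.
Require 1.8ⁿ ≥ 3 ÷ (19/481) = 1443/19.
1.8⁷ = 4782969/78125 falls short of 1443/19 but 1.8⁸ = 43046721/390625 reaches it, so n = 8.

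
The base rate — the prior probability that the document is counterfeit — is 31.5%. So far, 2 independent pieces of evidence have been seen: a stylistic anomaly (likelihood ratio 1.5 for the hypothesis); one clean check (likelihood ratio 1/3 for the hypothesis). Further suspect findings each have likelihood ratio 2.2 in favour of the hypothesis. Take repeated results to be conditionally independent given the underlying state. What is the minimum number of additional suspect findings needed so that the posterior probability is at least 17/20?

Prior odds = 0.315/0.685 = 63/137.
Combined Bayes factor of the evidence already in hand = 1.5 × (1/3) = 0.5.
Odds after that evidence = (63/137) × 0.5 = 63/274.
Target odds = 0.85/0.15 = 17/3.
Need 2.2ⁿ ≥ 17/3 ÷ (63/274) = 4658/189.
2.2⁴ = 23.4256 falls short of 4658/189 but 2.2⁵ = 51.53632 reaches it, so n = 5.

5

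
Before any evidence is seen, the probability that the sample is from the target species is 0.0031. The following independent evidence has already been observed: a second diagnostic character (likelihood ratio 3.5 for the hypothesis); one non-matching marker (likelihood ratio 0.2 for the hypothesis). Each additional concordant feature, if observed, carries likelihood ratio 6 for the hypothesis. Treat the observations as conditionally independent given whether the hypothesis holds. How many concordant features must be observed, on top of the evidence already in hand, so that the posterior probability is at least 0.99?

6

Prior odds = 0.0031/0.9969 = 31/9969.
Combined Bayes factor of the evidence already in hand = 3.5 × 0.2 = 0.7.
Odds after that evidence = (31/9969) × 0.7 = 217/99690.
Target odds = 0.99/0.01 = 99.
Need 6ⁿ ≥ 99 ÷ (217/99690) = 9869310/217.
6⁵ = 7776 falls short of 9869310/217 but 6⁶ = 46656 reaches it, so n = 6.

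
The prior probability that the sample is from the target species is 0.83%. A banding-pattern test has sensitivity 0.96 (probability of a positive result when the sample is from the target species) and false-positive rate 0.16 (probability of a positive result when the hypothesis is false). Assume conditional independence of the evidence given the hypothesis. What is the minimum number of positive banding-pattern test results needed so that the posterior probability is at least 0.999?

7

Prior odds = 0.0083/0.9917 = 83/9917.
Likelihood ratio of a positive result = 0.96/0.16 = 6.
Target odds: 0.999 ÷ 0.001 = 999.
Need (83/9917) × 6ⁿ ≥ 999, i.e. 6ⁿ ≥ 9907083/83.
6⁶ = 46656 falls short of 9907083/83 but 6⁷ = 279936 reaches it, so n = 7.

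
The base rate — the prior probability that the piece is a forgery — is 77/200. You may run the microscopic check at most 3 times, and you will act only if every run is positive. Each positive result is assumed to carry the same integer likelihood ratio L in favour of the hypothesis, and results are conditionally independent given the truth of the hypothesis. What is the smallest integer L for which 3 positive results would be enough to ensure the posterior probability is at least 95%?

Prior odds = 0.385/0.615 = 77/123.
Target odds = 0.95/0.05 = 19.
Need L³ ≥ 19 ÷ (77/123) = 2337/77.
3³ = 27 < 2337/77 ≤ 64 = 4³, so L = 4.

4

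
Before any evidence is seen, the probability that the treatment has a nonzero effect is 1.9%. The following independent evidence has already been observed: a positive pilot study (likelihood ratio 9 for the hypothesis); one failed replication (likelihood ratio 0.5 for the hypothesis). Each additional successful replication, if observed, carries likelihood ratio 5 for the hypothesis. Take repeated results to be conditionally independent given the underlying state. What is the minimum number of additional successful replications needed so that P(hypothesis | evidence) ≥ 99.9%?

Prior odds = 0.019/0.981 = 19/981.
Combined Bayes factor of the evidence already in hand = 9 × 0.5 = 4.5.
Odds after that evidence = (19/981) × 4.5 = 19/218.
Target odds = 0.999/0.001 = 999.
Need 5ⁿ ≥ 999 ÷ (19/218) = 217782/19.
5⁵ = 3125 falls short of 217782/19 but 5⁶ = 15625 reaches it, so n = 6.

6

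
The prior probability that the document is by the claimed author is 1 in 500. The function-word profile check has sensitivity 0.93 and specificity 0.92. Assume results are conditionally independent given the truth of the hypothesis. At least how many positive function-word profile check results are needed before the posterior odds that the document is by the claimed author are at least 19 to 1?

Prior odds = 0.002/0.998 = 1/499.
False-positive rate = 1 − 0.92 = 0.08; likelihood ratio of a positive = 0.93/0.08 = 11.625.
Target odds = 19.
Require 11.625ⁿ ≥ 19 ÷ (1/499) = 9481.
11.625³ = 804357/512 falls short of 9481 but 11.625⁴ = 74805201/4096 reaches it, so n = 4.

4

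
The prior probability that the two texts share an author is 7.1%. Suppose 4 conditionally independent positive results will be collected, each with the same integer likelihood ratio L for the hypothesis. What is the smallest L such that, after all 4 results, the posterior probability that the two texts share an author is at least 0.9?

4

Prior odds = 0.071/0.929 = 71/929.
Target odds = 0.9/0.1 = 9.
Need L⁴ ≥ 9 ÷ (71/929) = 8361/71.
3⁴ = 81 < 8361/71 ≤ 256 = 4⁴, so L = 4.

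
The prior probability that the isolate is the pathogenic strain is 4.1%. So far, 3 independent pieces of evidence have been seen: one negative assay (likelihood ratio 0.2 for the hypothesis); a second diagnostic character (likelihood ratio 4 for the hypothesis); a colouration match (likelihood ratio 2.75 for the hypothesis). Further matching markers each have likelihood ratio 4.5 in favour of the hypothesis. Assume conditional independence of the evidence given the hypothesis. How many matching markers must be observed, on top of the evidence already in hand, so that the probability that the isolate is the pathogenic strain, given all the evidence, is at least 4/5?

Prior odds = 0.041/0.959 = 41/959.
Combined Bayes factor of the evidence already in hand = 0.2 × 4 × 2.75 = 2.2.
Odds after that evidence = (41/959) × 2.2 = 451/4795.
Target odds = 0.8/0.2 = 4.
Need 4.5ⁿ ≥ 4 ÷ (451/4795) = 19180/451.
4.5² = 20.25 falls short of 19180/451 but 4.5³ = 91.125 reaches it, so n = 3.

3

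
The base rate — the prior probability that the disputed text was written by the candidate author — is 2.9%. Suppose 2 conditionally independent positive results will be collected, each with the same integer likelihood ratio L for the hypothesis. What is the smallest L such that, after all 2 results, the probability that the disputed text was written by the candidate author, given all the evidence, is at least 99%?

58

Prior odds = 0.029/0.971 = 29/971.
Target odds = 0.99/0.01 = 99.
Need L² ≥ 99 ÷ (29/971) = 96129/29.
57² = 3249 < 96129/29 ≤ 3364 = 58², so L = 58.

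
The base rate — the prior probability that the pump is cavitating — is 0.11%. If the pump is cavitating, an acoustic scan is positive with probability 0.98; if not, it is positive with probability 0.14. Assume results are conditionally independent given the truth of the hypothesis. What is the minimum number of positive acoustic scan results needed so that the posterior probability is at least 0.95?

6

Prior odds = 0.0011/0.9989 = 11/9989.
Likelihood ratio of a positive = 0.98/0.14 = 7.
Target odds: 0.95 ÷ 0.05 = 19.
Need (11/9989) × 7ⁿ ≥ 19, i.e. 7ⁿ ≥ 189791/11.
7⁵ = 16807 falls short of 189791/11 but 7⁶ = 117649 reaches it, so n = 6.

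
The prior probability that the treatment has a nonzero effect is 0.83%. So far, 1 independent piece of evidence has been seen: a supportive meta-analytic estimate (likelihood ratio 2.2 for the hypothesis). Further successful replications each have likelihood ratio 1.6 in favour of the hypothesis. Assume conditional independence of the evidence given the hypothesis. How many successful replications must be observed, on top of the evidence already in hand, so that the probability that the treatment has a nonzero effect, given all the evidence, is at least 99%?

19

Prior odds = 0.0083/0.9917 = 83/9917.
Bayes factor of the evidence already in hand = 2.2.
Odds after that evidence = (83/9917) × 2.2 = 913/49585.
Target odds = 0.99/0.01 = 99.
Need 1.6ⁿ ≥ 99 ÷ (913/49585) = 446265/83.
1.6¹⁸ ≈4722.37 falls short of 446265/83 but 1.6¹⁹ ≈7555.79 reaches it, so n = 19.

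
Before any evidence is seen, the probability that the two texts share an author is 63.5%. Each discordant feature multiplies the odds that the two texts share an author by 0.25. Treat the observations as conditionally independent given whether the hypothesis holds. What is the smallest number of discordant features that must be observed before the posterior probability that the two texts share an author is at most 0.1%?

6

Prior odds = 0.635/0.365 = 127/73.
Likelihood ratio per discordant feature = 0.25.
Target posterior odds = 0.001/0.999 = 1/999.
Require 0.25ⁿ ≤ 1/999 ÷ (127/73) = 73/126873.
0.25⁵ = 1/1024 is still above 73/126873 but 0.25⁶ = 1/4096 is at or below it, so n = 6.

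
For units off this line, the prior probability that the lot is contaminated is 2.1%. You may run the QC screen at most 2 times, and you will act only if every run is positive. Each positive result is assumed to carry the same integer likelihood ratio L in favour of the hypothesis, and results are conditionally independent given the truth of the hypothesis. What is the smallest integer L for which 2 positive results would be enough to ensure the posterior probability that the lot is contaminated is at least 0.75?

12

Prior odds = 0.021/0.979 = 21/979.
Target odds = 0.75/0.25 = 3.
Need L² ≥ 3 ÷ (21/979) = 979/7.
11² = 121 < 979/7 ≤ 144 = 12², so L = 12.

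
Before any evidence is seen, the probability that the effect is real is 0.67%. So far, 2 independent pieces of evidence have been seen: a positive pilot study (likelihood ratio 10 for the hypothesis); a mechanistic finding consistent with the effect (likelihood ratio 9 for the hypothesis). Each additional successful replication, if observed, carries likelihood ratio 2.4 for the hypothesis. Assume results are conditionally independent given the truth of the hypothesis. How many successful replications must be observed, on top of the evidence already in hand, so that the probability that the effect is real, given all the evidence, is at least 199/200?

7

Prior odds = 0.0067/0.9933 = 67/9933.
Combined Bayes factor of the evidence already in hand = 10 × 9 = 90.
Odds after that evidence = (67/9933) × 90 = 2010/3311.
Target odds = 0.995/0.005 = 199.
Need 2.4ⁿ ≥ 199 ÷ (2010/3311) = 658889/2010.
2.4⁶ = 2985984/15625 falls short of 658889/2010 but 2.4⁷ = 35831808/78125 reaches it, so n = 7.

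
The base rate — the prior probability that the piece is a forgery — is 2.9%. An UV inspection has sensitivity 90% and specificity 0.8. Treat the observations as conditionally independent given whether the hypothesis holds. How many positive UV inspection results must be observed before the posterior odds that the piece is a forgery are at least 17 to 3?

Prior odds: 0.029 ÷ 0.971 = 29/971.
False-positive rate = 1 − 0.8 = 0.2; likelihood ratio of a positive = 0.9/0.2 = 4.5.
Target odds = 17/3.
Need (29/971) × 4.5ⁿ ≥ 17/3, i.e. 4.5ⁿ ≥ 16507/87.
4.5³ = 91.125 falls short of 16507/87 but 4.5⁴ = 410.0625 reaches it, so n = 4.

4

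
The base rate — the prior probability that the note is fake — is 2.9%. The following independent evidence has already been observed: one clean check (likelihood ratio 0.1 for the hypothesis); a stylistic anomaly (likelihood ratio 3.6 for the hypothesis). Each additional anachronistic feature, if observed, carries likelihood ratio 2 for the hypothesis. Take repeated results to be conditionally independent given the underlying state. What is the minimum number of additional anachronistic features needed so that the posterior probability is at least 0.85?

Prior odds = 0.029/0.971 = 29/971.
Combined Bayes factor of the evidence already in hand = 0.1 × 3.6 = 0.36.
Odds after that evidence = (29/971) × 0.36 = 261/24275.
Target odds = 0.85/0.15 = 17/3.
Need 2ⁿ ≥ 17/3 ÷ (261/24275) = 412675/783.
2⁹ = 512 falls short of 412675/783 but 2¹⁰ = 1024 reaches it, so n = 10.

10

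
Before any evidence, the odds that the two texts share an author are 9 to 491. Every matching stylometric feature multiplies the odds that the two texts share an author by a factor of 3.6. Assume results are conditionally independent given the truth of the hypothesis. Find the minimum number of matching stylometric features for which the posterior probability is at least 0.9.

5

Prior odds = 9/491.
Likelihood ratio per matching stylometric feature = 3.6.
Target posterior odds = 0.9/0.1 = 9.
Need (9/491) × 3.6ⁿ ≥ 9, i.e. 3.6ⁿ ≥ 491.
3.6⁴ = 167.9616 falls short of 491 but 3.6⁵ = 604.66176 reaches it, so n = 5.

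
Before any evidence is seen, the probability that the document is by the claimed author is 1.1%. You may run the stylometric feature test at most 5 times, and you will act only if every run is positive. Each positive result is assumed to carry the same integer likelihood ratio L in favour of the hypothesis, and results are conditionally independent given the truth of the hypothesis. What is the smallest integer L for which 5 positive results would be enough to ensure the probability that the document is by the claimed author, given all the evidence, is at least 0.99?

7

Prior odds = 0.011/0.989 = 11/989.
Target odds = 0.99/0.01 = 99.
Need L⁵ ≥ 99 ÷ (11/989) = 8901.
6⁵ = 7776 < 8901 ≤ 16807 = 7⁵, so L = 7.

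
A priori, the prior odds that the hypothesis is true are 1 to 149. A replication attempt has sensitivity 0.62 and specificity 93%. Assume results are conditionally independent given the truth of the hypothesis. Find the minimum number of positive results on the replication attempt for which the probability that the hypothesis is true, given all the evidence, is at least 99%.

5

Prior odds = 1/149.
False-positive rate = 1 − 0.93 = 0.07; likelihood ratio of a positive = 0.62/0.07 = 62/7.
Target odds: 0.99 ÷ 0.01 = 99.
Need (1/149) × (62/7)ⁿ ≥ 99, i.e. (62/7)ⁿ ≥ 14751.
(62/7)⁴ = 14776336/2401 falls short of 14751 but (62/7)⁵ = 916132832/16807 reaches it, so n = 5.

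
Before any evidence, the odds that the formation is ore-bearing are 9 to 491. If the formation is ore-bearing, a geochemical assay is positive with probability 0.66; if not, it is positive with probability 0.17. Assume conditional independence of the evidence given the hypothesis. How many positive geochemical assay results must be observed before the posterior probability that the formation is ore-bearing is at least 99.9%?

Prior odds = 9/491.
Likelihood ratio of a positive = 0.66/0.17 = 66/17.
Target posterior odds = 0.999/0.001 = 999.
Need (9/491) × (66/17)ⁿ ≥ 999, i.e. (66/17)ⁿ ≥ 54501.
(66/17)⁸ ≈51613.1 falls short of 54501 but (66/17)⁹ ≈200380 reaches it, so n = 9.

9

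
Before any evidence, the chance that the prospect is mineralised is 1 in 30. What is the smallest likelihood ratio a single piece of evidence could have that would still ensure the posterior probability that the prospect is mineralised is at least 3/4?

87

Prior odds = (1/30)/(29/30) = 1/29.
Target odds = 0.75/0.25 = 3.
Required Bayes factor = 3 ÷ (1/29) = 87.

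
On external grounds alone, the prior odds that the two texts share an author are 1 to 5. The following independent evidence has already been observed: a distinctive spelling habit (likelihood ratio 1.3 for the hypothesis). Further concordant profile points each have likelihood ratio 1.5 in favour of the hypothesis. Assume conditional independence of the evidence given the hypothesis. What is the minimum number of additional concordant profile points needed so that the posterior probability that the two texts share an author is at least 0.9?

9

Prior odds = 0.2.
Bayes factor of the evidence already in hand = 1.3.
Odds after that evidence = 0.2 × 1.3 = 0.26.
Target odds = 0.9/0.1 = 9.
Need 1.5ⁿ ≥ 9 ÷ 0.26 = 450/13.
1.5⁸ = 25.62890625 falls short of 450/13 but 1.5⁹ = 19683/512 reaches it, so n = 9.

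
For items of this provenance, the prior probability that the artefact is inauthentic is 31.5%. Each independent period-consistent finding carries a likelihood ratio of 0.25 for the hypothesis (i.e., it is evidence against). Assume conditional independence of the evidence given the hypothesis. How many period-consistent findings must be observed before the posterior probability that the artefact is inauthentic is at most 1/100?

3

Prior odds: 0.315 ÷ 0.685 = 63/137.
Likelihood ratio per period-consistent finding = 0.25.
Target posterior odds = 0.01/0.99 = 1/99.
Need (63/137) × 0.25ⁿ ≤ 1/99, i.e. 0.25ⁿ ≤ 137/6237.
0.25² = 0.0625 is still above 137/6237 but 0.25³ = 0.015625 is at or below it, so n = 3.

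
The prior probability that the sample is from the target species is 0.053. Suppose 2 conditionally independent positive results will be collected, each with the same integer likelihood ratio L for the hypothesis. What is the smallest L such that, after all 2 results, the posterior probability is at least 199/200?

Prior odds = 0.053/0.947 = 53/947.
Target odds = 0.995/0.005 = 199.
Need L² ≥ 199 ÷ (53/947) = 188453/53.
59² = 3481 < 188453/53 ≤ 3600 = 60², so L = 60.

60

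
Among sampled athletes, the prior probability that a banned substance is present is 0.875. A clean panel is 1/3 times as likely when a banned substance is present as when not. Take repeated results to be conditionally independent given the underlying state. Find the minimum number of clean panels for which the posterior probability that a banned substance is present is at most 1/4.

3

Prior odds: 0.875 ÷ 0.125 = 7.
Likelihood ratio per clean panel = 1/3.
Target odds: 0.25 ÷ 0.75 = 1/3.
Need 7 × (1/3)ⁿ ≤ 1/3, i.e. (1/3)ⁿ ≤ 1/21.
(1/3)² = 1/9 is still above 1/21 but (1/3)³ = 1/27 is at or below it, so n = 3.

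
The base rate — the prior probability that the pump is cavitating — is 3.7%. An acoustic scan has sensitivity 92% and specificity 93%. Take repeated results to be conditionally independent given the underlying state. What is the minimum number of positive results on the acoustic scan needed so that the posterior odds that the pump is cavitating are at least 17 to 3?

Prior odds: 0.037 ÷ 0.963 = 37/963.
False-positive rate = 1 − 0.93 = 0.07; likelihood ratio of a positive = 0.92/0.07 = 92/7.
Target odds = 17/3.
Require (92/7)ⁿ ≥ 17/3 ÷ (37/963) = 5457/37.
(92/7)¹ = 92/7 falls short of 5457/37 but (92/7)² = 8464/49 reaches it, so n = 2.

2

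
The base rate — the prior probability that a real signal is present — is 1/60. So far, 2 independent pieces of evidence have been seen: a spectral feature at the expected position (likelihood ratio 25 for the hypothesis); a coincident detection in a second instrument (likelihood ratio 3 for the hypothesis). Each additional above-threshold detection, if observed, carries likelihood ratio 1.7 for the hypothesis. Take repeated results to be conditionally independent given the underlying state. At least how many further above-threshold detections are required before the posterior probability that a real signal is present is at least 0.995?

Prior odds = (1/60)/(59/60) = 1/59.
Combined Bayes factor of the evidence already in hand = 25 × 3 = 75.
Odds after that evidence = (1/59) × 75 = 75/59.
Target odds = 0.995/0.005 = 199.
Need 1.7ⁿ ≥ 199 ÷ (75/59) = 11741/75.
1.7⁹ ≈118.588 falls short of 11741/75 but 1.7¹⁰ ≈201.599 reaches it, so n = 10.

10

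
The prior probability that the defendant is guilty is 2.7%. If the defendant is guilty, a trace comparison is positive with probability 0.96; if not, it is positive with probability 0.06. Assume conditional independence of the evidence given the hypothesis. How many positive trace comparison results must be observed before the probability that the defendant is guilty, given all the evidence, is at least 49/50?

Prior odds = 0.027/0.973 = 27/973.
Likelihood ratio of a positive = 0.96/0.06 = 16.
Target posterior odds = 0.98/0.02 = 49.
Need (27/973) × 16ⁿ ≥ 49, i.e. 16ⁿ ≥ 47677/27.
16² = 256 falls short of 47677/27 but 16³ = 4096 reaches it, so n = 3.

3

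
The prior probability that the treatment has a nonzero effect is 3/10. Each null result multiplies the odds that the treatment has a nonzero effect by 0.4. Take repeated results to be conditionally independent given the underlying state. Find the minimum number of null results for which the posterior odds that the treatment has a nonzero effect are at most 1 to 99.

Prior odds = 0.3/0.7 = 3/7.
Likelihood ratio per null result = 0.4.
Target odds = 1/99.
Need (3/7) × 0.4ⁿ ≤ 1/99, i.e. 0.4ⁿ ≤ 7/297.
0.4⁴ = 0.0256 is still above 7/297 but 0.4⁵ = 0.01024 is at or below it, so n = 5.

5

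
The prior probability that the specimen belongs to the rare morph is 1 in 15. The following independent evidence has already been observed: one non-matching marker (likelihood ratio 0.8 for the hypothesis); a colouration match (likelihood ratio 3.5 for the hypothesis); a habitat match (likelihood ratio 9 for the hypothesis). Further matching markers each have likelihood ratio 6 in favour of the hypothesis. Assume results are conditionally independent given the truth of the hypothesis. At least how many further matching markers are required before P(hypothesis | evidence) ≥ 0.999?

4

Prior odds = (1/15)/(14/15) = 1/14.
Combined Bayes factor of the evidence already in hand = 0.8 × 3.5 × 9 = 25.2.
Odds after that evidence = (1/14) × 25.2 = 1.8.
Target odds = 0.999/0.001 = 999.
Need 6ⁿ ≥ 999 ÷ 1.8 = 555.
6³ = 216 falls short of 555 but 6⁴ = 1296 reaches it, so n = 4.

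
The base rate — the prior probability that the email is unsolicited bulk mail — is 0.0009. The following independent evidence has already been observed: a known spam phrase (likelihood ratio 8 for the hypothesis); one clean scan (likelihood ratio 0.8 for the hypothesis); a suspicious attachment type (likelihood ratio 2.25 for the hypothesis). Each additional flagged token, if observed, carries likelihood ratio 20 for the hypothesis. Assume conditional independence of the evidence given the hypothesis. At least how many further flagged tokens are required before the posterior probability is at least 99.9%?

4

Prior odds = 0.0009/0.9991 = 9/9991.
Combined Bayes factor of the evidence already in hand = 8 × 0.8 × 2.25 = 14.4.
Odds after that evidence = (9/9991) × 14.4 = 648/49955.
Target odds = 0.999/0.001 = 999.
Need 20ⁿ ≥ 999 ÷ (648/49955) = 1848335/24.
20³ = 8000 falls short of 1848335/24 but 20⁴ = 160000 reaches it, so n = 4.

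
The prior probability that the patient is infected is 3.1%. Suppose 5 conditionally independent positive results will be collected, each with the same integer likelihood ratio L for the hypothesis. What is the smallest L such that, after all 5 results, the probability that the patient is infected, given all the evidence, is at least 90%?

4

Prior odds = 0.031/0.969 = 31/969.
Target odds = 0.9/0.1 = 9.
Need L⁵ ≥ 9 ÷ (31/969) = 8721/31.
3⁵ = 243 < 8721/31 ≤ 1024 = 4⁵, so L = 4.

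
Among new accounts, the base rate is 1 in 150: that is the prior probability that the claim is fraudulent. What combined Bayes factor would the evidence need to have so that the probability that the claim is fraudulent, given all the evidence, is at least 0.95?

Prior odds = (1/150)/(149/150) = 1/149.
Target odds = 0.95/0.05 = 19.
Required Bayes factor = 19 ÷ (1/149) = 2831.

2831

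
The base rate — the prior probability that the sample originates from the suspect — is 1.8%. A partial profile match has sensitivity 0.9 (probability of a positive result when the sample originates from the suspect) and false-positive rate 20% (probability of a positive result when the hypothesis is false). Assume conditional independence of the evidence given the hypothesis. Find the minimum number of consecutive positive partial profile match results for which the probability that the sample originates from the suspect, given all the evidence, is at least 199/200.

7

Prior odds = 0.018/0.982 = 9/491.
Likelihood ratio of a positive result = 0.9/0.2 = 4.5.
Target posterior odds = 0.995/0.005 = 199.
Need (9/491) × 4.5ⁿ ≥ 199, i.e. 4.5ⁿ ≥ 97709/9.
4.5⁶ = 8303.765625 falls short of 97709/9 but 4.5⁷ = 4782969/128 reaches it, so n = 7.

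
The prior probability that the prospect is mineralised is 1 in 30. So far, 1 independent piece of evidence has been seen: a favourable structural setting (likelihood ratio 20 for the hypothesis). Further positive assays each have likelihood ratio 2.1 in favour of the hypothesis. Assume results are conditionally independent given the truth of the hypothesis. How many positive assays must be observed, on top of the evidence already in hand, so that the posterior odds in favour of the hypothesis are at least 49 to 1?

Prior odds = (1/30)/(29/30) = 1/29.
Bayes factor of the evidence already in hand = 20.
Odds after that evidence = (1/29) × 20 = 20/29.
Target odds = 49.
Need 2.1ⁿ ≥ 49 ÷ (20/29) = 71.05.
2.1⁵ = 4084101/100000 falls short of 71.05 but 2.1⁶ = 85766121/1000000 reaches it, so n = 6.

6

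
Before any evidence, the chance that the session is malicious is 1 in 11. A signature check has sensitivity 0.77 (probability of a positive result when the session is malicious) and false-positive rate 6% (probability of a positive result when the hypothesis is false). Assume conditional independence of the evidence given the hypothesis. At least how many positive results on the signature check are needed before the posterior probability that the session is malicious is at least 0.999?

Prior odds = (1/11)/(10/11) = 0.1.
Likelihood ratio of a positive result = 0.77/0.06 = 77/6.
Target odds: 0.999 ÷ 0.001 = 999.
Require (77/6)ⁿ ≥ 999 ÷ 0.1 = 9990.
(77/6)³ = 456533/216 falls short of 9990 but (77/6)⁴ = 35153041/1296 reaches it, so n = 4.

4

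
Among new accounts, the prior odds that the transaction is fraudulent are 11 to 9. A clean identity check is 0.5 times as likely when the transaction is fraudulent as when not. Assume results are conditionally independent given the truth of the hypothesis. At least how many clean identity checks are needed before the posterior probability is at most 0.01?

Prior odds = 11/9.
Likelihood ratio per clean identity check = 0.5.
Target posterior odds = 0.01/0.99 = 1/99.
Require 0.5ⁿ ≤ 1/99 ÷ (11/9) = 1/121.
0.5⁶ = 0.015625 is still above 1/121 but 0.5⁷ = 0.0078125 is at or below it, so n = 7.

7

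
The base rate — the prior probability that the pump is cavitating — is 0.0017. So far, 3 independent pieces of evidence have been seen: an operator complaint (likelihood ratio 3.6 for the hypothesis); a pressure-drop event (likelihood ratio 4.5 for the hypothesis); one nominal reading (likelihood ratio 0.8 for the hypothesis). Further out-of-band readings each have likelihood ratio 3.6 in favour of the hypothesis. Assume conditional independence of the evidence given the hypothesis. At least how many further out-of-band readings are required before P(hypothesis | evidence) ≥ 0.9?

Prior odds = 0.0017/0.9983 = 17/9983.
Combined Bayes factor of the evidence already in hand = 3.6 × 4.5 × 0.8 = 12.96.
Odds after that evidence = (17/9983) × 12.96 = 5508/249575.
Target odds = 0.9/0.1 = 9.
Need 3.6ⁿ ≥ 9 ÷ (5508/249575) = 249575/612.
3.6⁴ = 167.9616 falls short of 249575/612 but 3.6⁵ = 604.66176 reaches it, so n = 5.

5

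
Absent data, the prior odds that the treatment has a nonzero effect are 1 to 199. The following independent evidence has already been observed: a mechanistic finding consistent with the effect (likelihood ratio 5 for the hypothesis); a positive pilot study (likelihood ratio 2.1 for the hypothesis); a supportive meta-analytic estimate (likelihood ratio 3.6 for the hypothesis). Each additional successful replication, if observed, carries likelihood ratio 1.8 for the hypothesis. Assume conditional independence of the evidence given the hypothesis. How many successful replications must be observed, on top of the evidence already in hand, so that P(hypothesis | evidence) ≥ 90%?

7

Prior odds = 1/199.
Combined Bayes factor of the evidence already in hand = 5 × 2.1 × 3.6 = 37.8.
Odds after that evidence = (1/199) × 37.8 = 189/995.
Target odds = 0.9/0.1 = 9.
Need 1.8ⁿ ≥ 9 ÷ (189/995) = 995/21.
1.8⁶ = 531441/15625 falls short of 995/21 but 1.8⁷ = 4782969/78125 reaches it, so n = 7.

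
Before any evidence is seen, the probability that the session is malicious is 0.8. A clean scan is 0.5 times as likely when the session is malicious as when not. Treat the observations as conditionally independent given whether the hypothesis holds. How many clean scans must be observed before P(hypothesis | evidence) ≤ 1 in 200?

Prior odds = 0.8/0.2 = 4.
Likelihood ratio per clean scan = 0.5.
Target posterior odds = 0.005/0.995 = 1/199.
Need 4 × 0.5ⁿ ≤ 1/199, i.e. 0.5ⁿ ≤ 1/796.
0.5⁹ = 0.001953125 is still above 1/796 but 0.5¹⁰ = 1/1024 is at or below it, so n = 10.

10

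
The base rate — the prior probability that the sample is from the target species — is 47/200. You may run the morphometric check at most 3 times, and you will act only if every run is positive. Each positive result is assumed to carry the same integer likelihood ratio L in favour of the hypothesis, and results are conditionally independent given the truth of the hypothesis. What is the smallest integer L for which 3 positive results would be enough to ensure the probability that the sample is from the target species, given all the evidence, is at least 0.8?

Prior odds = 0.235/0.765 = 47/153.
Target odds = 0.8/0.2 = 4.
Need L³ ≥ 4 ÷ (47/153) = 612/47.
2³ = 8 < 612/47 ≤ 27 = 3³, so L = 3.

3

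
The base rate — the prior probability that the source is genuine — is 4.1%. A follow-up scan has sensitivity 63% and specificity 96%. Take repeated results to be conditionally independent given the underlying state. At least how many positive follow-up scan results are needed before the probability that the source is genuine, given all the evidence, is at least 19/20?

Prior odds: 0.041 ÷ 0.959 = 41/959.
False-positive rate = 1 − 0.96 = 0.04; likelihood ratio of a positive = 0.63/0.04 = 15.75.
Target odds: 0.95 ÷ 0.05 = 19.
Need (41/959) × 15.75ⁿ ≥ 19, i.e. 15.75ⁿ ≥ 18221/41.
15.75² = 248.0625 falls short of 18221/41 but 15.75³ = 3906.984375 reaches it, so n = 3.

3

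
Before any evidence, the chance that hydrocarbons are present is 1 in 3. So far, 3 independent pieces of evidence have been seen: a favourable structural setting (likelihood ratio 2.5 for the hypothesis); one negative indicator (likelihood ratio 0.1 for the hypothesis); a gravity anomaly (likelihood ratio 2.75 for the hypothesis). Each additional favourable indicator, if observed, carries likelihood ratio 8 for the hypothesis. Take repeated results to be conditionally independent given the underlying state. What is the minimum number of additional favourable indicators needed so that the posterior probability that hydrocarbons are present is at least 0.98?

Prior odds = (1/3)/(2/3) = 0.5.
Combined Bayes factor of the evidence already in hand = 2.5 × 0.1 × 2.75 = 0.6875.
Odds after that evidence = 0.5 × 0.6875 = 0.34375.
Target odds = 0.98/0.02 = 49.
Need 8ⁿ ≥ 49 ÷ 0.34375 = 1568/11.
8² = 64 falls short of 1568/11 but 8³ = 512 reaches it, so n = 3.

3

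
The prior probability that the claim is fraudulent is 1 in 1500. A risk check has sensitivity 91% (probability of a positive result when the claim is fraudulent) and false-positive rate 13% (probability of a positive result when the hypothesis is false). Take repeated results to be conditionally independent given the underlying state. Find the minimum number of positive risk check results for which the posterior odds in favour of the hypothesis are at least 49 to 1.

Prior odds: (1/1500) ÷ (1499/1500) = 1/1499.
Likelihood ratio of a positive result = 0.91/0.13 = 7.
Target odds = 49.
Require 7ⁿ ≥ 49 ÷ (1/1499) = 73451.
7⁵ = 16807 falls short of 73451 but 7⁶ = 117649 reaches it, so n = 6.

6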